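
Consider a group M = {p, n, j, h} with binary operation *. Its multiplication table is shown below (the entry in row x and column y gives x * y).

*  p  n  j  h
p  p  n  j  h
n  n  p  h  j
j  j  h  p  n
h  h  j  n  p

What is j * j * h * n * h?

j * j = p
p * h = h
h * n = j
j * h = n

n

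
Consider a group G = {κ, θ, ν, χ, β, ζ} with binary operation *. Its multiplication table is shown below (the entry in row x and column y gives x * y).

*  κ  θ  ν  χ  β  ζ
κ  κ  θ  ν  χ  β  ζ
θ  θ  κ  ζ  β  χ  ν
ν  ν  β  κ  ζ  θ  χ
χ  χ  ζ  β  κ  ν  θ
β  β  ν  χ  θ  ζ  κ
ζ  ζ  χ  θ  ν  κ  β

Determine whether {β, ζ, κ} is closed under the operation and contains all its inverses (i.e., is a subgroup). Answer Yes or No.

Yes

{β, ζ, κ} contains the identity κ.
Checking products: every product of two elements of {β, ζ, κ} (read from the table) lies in {β, ζ, κ}, so the set is closed.
In a finite group, a nonempty closed subset is a subgroup. So {β, ζ, κ} ≤ G.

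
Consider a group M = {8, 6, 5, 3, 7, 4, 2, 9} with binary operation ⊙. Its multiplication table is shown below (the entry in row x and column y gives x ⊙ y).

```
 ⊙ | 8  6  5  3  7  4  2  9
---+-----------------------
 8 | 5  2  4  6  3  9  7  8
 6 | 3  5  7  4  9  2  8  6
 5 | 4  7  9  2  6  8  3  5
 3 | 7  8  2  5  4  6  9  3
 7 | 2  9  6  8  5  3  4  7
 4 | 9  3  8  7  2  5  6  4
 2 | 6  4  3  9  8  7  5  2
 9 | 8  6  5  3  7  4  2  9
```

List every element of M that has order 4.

Identity is 9. Compute the order of each non-identity element by repeated multiplication:
  8: 8 → 5 → 4 → 9  (order 4)
  6: 6 → 5 → 7 → 9  (order 4)
  5: 5 → 9  (order 2)
  3: 3 → 5 → 2 → 9  (order 4)
  7: 7 → 5 → 6 → 9  (order 4)
  4: 4 → 5 → 8 → 9  (order 4)
  2: 2 → 5 → 3 → 9  (order 4)
Elements of order 4: {2, 3, 4, 6, 7, 8}.

{2, 3, 4, 6, 7, 8}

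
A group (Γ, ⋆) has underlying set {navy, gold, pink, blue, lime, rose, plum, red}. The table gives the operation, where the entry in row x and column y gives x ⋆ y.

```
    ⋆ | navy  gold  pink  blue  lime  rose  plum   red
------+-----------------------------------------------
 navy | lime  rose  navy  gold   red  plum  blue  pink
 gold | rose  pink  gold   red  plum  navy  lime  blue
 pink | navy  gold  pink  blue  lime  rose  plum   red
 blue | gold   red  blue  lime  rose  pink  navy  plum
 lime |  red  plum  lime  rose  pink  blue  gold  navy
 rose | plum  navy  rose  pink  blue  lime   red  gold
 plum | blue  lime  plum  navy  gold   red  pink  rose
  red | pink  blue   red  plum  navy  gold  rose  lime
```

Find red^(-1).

navy

First locate the identity: row pink matches the header, so pink is the identity.
Scan row red for pink: red ⋆ navy = pink. Hence red^(-1) = navy.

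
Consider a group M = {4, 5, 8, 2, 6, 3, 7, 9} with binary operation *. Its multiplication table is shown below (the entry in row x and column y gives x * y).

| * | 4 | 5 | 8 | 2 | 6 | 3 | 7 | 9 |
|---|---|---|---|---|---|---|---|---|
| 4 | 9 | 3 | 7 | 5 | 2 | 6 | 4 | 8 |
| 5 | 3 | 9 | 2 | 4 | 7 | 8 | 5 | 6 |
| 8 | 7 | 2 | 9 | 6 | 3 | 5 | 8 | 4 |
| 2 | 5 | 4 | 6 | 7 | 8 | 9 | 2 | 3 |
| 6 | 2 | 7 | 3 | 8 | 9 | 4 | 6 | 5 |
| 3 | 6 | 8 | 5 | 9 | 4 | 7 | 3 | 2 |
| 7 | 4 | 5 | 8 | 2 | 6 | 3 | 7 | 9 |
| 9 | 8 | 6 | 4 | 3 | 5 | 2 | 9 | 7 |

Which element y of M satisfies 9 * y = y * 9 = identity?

9

First locate the identity: row 7 matches the header, so 7 is the identity.
Scan row 9 for 7: 9 * 9 = 7. Hence 9^(-1) = 9.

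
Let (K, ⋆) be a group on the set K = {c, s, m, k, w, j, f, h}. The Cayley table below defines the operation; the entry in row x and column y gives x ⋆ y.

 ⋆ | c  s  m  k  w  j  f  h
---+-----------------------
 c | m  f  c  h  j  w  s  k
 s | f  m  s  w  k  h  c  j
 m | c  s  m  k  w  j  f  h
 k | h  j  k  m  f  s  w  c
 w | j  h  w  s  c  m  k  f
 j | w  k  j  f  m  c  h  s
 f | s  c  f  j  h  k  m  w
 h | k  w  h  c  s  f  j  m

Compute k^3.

k

k^1 = k
k^2 = k ⋆ k = m
k^3 = m ⋆ k = k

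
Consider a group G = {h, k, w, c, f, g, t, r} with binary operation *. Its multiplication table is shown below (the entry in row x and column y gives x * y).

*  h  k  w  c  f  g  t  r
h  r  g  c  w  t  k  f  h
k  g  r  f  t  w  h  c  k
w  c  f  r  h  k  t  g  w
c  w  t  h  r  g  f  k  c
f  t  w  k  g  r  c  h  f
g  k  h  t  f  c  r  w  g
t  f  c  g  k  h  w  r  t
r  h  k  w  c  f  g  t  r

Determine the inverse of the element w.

First locate the identity: row r matches the header, so r is the identity.
Scan row w for r: w * w = r. Hence w^(-1) = w.

w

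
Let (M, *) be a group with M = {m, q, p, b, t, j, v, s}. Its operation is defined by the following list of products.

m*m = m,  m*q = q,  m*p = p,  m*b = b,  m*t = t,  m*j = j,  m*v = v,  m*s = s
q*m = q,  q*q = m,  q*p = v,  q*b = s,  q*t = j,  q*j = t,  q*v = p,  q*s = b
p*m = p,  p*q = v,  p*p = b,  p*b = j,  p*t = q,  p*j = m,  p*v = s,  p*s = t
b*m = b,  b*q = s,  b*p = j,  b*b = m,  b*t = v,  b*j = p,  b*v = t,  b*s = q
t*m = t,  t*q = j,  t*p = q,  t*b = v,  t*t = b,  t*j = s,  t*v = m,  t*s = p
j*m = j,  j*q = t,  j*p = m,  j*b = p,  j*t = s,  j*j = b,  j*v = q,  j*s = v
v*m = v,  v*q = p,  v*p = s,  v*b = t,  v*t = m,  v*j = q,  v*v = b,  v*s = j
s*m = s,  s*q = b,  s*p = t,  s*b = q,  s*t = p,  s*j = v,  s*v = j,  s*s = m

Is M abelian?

Check whether the table is symmetric across its main diagonal.
Every entry (row x, col y) equals the entry (row y, col x), so M is abelian.

Yes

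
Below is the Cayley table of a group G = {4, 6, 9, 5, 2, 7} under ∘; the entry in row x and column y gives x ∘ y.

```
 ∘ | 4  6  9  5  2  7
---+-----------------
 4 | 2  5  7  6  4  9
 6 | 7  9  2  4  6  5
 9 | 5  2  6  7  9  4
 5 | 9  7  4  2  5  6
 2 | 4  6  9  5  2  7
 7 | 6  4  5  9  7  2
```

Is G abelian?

9 ∘ 4 = 5 but 4 ∘ 9 = 7.
Since 9 and 4 do not commute, G is not abelian.

No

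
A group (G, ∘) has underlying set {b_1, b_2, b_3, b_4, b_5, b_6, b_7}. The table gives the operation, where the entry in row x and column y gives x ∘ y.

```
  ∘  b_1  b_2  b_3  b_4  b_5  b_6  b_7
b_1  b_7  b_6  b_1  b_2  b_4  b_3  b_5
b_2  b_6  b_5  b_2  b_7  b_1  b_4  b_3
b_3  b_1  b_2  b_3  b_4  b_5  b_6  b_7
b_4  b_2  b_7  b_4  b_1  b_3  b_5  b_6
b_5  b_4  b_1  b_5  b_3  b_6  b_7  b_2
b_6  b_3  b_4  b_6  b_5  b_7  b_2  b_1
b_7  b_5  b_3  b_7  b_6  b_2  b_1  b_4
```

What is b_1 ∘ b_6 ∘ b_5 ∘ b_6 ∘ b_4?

b_1 ∘ b_6 = b_3
b_3 ∘ b_5 = b_5
b_5 ∘ b_6 = b_7
b_7 ∘ b_4 = b_6
(Structurally, G here is isomorphic to the cyclic group Z_7.)

b_6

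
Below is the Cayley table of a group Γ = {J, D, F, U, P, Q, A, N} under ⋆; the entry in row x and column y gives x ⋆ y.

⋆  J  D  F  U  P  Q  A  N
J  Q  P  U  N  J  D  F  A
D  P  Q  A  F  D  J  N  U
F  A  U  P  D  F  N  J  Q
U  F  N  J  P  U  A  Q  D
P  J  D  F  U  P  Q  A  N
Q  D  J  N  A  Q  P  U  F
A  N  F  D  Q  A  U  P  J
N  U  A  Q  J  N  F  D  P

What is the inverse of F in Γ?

First locate the identity: row P matches the header, so P is the identity.
Scan row F for P: F ⋆ F = P. Hence F^(-1) = F.

F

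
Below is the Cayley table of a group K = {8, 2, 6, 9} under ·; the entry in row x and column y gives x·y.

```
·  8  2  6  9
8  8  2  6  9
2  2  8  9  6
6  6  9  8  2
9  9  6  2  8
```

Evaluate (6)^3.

6^1 = 6
6^2 = 6·6 = 8
6^3 = 8·6 = 6

6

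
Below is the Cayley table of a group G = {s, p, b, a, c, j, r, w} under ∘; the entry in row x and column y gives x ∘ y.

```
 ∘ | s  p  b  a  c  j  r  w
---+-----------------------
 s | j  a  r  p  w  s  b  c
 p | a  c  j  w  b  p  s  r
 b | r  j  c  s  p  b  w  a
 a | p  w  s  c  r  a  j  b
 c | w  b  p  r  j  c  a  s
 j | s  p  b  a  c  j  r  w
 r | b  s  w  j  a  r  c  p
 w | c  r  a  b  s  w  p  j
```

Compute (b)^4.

j

b^1 = b
b^2 = b ∘ b = c
b^3 = c ∘ b = p
b^4 = p ∘ b = j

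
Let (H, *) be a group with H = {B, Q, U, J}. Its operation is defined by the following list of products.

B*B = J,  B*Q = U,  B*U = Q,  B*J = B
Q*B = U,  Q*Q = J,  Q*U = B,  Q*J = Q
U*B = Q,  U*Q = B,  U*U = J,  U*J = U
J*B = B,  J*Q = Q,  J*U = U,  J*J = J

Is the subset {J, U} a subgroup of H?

{J, U} contains the identity J.
Checking products: every product of two elements of {J, U} (read from the table) lies in {J, U}, so the set is closed.
In a finite group, a nonempty closed subset is a subgroup. So {J, U} ≤ H.

Yes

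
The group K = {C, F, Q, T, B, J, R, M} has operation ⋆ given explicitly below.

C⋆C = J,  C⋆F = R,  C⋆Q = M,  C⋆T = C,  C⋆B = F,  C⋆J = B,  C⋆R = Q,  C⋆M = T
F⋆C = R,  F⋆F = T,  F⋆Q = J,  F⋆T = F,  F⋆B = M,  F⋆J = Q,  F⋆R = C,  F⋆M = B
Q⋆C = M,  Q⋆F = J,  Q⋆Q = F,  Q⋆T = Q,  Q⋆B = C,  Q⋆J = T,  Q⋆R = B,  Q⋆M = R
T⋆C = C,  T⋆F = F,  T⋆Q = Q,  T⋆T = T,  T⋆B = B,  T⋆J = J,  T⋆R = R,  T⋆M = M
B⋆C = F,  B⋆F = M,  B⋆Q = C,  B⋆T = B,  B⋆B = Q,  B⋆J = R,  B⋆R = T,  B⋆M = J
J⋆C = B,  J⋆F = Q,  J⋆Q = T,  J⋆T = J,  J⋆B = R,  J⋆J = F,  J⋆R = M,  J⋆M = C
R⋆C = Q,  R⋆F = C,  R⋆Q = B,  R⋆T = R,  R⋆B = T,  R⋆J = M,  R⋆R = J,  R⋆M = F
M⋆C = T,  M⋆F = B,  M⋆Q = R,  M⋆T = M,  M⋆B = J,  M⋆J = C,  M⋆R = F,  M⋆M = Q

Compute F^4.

F^1 = F
F^2 = F ⋆ F = T
F^3 = T ⋆ F = F
F^4 = F ⋆ F = T

T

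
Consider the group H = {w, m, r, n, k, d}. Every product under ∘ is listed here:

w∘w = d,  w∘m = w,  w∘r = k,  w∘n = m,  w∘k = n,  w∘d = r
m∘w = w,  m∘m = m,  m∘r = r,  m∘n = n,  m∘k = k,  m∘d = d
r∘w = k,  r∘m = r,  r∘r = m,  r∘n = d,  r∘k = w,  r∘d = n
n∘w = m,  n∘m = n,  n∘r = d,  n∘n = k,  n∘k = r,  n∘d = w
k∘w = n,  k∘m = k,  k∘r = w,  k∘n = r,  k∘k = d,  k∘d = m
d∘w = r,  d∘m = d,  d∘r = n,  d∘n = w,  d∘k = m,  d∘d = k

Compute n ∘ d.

w

Read row n, column d: n ∘ d = w.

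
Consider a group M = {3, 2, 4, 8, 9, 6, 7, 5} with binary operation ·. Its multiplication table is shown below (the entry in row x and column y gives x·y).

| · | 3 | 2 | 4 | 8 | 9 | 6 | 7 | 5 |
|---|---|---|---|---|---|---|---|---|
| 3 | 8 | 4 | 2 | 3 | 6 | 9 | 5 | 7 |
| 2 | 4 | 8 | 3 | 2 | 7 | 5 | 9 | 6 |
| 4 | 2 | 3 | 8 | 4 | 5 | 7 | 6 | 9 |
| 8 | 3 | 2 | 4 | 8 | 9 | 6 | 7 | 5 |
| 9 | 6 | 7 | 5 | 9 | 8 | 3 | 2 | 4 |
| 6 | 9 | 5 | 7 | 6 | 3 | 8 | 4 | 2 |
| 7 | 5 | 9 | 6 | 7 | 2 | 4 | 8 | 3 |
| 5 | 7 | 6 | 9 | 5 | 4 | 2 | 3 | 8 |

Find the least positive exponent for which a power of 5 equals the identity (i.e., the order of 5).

The identity element is 8 (its row matches the header).
5^1 = 5
5^2 = 5·5 = 8
The first power of 5 equal to the identity is 5^2, so ord(5) = 2.
(Structurally, M here is isomorphic to the elementary abelian group (Z_2)^3.)

2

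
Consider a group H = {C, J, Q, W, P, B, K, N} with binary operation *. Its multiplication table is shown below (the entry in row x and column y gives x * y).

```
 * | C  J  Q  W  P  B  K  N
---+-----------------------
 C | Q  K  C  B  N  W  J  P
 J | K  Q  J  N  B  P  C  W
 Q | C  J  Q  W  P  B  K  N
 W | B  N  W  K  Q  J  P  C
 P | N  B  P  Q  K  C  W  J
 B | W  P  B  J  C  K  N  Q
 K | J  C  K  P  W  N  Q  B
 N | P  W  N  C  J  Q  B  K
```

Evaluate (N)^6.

K

N^1 = N
N^2 = N * N = K
N^3 = K * N = B
N^4 = B * N = Q
N^5 = Q * N = N
N^6 = N * N = K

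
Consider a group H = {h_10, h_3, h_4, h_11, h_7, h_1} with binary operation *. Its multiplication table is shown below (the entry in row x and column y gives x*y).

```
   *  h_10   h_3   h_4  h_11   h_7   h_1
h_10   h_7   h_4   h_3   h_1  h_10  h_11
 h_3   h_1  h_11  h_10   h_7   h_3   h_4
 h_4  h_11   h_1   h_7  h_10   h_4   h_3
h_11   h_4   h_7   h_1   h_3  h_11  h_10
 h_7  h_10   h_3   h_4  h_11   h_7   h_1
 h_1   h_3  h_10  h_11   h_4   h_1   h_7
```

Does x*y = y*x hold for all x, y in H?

h_11*h_1 = h_10 but h_1*h_11 = h_4.
Since h_11 and h_1 do not commute, H is not abelian.

No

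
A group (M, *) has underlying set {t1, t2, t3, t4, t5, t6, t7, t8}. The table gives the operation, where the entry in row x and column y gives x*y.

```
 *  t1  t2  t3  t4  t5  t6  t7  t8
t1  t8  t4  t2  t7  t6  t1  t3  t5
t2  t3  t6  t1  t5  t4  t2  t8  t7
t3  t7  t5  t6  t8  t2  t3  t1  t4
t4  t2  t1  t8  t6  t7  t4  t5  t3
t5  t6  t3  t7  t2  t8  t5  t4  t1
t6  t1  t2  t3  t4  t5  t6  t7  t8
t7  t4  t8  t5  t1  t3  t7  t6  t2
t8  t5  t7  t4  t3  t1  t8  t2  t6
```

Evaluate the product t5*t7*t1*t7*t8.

t5*t7 = t4
t4*t1 = t2
t2*t7 = t8
t8*t8 = t6

t6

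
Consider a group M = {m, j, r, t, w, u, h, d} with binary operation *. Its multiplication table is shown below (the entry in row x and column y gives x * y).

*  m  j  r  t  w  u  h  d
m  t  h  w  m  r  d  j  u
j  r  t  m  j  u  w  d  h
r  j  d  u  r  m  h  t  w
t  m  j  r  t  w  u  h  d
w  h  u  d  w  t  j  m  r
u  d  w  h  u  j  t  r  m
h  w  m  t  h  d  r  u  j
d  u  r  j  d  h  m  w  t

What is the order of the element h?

4

The identity element is t (its row matches the header).
h^1 = h
h^2 = h * h = u
h^3 = u * h = r
h^4 = r * h = t
The first power of h equal to the identity is h^4, so ord(h) = 4.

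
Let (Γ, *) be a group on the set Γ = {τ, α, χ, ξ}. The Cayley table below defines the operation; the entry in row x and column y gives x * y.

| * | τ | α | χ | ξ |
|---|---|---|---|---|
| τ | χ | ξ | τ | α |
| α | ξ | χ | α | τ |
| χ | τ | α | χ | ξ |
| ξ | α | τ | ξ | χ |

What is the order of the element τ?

2

The identity element is χ (its row matches the header).
τ^1 = τ
τ^2 = τ * τ = χ
The first power of τ equal to the identity is τ^2, so ord(τ) = 2.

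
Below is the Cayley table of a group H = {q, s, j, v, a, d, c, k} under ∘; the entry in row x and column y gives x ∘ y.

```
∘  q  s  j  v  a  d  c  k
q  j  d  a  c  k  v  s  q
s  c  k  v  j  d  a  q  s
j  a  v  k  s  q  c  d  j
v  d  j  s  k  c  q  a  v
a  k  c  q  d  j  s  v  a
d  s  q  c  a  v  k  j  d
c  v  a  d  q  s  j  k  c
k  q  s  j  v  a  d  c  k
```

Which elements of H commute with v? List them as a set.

{j, k, s, v}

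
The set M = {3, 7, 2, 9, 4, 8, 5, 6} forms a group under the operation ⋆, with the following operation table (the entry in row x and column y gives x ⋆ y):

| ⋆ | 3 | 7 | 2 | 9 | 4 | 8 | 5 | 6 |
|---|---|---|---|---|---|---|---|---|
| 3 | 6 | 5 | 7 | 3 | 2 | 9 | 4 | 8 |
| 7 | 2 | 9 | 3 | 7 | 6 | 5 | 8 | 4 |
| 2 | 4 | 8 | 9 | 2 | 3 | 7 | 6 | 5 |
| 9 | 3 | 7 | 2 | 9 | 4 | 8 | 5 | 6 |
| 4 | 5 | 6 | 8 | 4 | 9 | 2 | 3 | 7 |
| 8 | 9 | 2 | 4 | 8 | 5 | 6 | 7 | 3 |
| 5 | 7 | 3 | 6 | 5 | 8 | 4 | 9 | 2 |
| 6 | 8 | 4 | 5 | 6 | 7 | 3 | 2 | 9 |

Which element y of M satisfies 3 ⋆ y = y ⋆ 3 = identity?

8

First locate the identity: row 9 matches the header, so 9 is the identity.
Scan row 3 for 9: 3 ⋆ 8 = 9. Hence 3^(-1) = 8.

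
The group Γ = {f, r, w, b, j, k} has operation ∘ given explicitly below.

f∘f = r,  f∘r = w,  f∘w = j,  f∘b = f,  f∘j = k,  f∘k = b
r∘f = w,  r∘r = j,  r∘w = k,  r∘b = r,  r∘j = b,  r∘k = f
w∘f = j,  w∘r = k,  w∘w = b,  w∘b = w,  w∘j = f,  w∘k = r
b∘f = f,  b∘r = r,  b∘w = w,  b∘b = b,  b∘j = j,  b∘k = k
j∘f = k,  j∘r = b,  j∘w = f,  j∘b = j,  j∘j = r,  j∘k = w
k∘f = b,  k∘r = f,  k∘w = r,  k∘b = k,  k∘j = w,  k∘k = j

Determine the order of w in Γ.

2

The identity element is b (its row matches the header).
w^1 = w
w^2 = w ∘ w = b
The first power of w equal to the identity is w^2, so ord(w) = 2.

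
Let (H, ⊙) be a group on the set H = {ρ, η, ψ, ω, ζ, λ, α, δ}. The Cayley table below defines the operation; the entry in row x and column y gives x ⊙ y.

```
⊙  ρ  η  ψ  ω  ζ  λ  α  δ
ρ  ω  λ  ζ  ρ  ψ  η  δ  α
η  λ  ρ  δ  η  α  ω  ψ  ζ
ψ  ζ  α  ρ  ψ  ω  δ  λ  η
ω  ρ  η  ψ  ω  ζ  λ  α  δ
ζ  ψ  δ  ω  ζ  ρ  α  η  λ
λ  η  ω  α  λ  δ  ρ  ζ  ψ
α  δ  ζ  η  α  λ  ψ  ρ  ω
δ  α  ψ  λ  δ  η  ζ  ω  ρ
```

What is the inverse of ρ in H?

ρ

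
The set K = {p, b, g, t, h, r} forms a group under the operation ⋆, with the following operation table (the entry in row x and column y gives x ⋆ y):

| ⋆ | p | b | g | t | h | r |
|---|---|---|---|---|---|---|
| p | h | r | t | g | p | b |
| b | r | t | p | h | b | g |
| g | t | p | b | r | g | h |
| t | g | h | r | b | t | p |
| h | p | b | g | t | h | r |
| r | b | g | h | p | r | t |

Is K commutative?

Yes

Check whether the table is symmetric across its main diagonal.
Every entry (row x, col y) equals the entry (row y, col x), so K is abelian.
(In fact K ≅ the cyclic group Z_6.)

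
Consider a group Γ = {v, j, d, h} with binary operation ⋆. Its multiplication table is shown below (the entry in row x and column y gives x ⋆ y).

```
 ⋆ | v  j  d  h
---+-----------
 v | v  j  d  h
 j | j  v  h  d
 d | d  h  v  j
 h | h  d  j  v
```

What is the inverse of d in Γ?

d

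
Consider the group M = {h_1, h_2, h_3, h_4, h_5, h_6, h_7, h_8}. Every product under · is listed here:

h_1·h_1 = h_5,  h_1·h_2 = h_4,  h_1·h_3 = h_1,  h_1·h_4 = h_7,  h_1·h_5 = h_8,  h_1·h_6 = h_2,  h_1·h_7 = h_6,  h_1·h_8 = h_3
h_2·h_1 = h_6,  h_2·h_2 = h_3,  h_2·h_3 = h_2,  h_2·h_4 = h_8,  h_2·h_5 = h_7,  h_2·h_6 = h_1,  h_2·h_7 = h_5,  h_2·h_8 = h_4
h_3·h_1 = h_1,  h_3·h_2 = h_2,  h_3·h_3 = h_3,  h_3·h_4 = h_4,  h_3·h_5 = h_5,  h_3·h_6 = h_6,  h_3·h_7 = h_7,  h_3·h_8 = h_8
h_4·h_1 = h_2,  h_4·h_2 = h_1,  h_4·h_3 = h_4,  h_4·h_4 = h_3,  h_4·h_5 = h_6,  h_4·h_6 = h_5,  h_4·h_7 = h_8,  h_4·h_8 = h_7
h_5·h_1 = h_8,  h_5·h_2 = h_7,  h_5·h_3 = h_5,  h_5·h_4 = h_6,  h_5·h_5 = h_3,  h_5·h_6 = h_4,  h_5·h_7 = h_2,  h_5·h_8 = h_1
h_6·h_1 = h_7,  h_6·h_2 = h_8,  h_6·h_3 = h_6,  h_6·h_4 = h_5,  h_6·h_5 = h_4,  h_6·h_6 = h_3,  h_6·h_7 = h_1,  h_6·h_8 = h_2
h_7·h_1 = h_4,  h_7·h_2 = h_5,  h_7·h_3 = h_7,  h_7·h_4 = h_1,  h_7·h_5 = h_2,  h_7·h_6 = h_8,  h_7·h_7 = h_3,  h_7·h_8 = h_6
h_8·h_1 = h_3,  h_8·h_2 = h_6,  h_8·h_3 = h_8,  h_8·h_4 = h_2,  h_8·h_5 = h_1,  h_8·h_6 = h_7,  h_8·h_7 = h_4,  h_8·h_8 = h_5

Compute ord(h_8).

The identity element is h_3 (its row matches the header).
h_8^1 = h_8
h_8^2 = h_8·h_8 = h_5
h_8^3 = h_5·h_8 = h_1
h_8^4 = h_1·h_8 = h_3
The first power of h_8 equal to the identity is h_8^4, so ord(h_8) = 4.

4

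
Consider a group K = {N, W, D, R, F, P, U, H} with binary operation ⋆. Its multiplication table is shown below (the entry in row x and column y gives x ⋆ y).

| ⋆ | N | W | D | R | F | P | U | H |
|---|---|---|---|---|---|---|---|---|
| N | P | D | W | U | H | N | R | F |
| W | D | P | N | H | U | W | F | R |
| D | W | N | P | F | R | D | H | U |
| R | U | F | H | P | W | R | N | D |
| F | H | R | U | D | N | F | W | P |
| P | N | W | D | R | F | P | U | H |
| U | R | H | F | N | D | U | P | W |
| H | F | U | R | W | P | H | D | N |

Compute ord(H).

The identity element is P (its row matches the header).
H^1 = H
H^2 = H ⋆ H = N
H^3 = N ⋆ H = F
H^4 = F ⋆ H = P
The first power of H equal to the identity is H^4, so ord(H) = 4.

4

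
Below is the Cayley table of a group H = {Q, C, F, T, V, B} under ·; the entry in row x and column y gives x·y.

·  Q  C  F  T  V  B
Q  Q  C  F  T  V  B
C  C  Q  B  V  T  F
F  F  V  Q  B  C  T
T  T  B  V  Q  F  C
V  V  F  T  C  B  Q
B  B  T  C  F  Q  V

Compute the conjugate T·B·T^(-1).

V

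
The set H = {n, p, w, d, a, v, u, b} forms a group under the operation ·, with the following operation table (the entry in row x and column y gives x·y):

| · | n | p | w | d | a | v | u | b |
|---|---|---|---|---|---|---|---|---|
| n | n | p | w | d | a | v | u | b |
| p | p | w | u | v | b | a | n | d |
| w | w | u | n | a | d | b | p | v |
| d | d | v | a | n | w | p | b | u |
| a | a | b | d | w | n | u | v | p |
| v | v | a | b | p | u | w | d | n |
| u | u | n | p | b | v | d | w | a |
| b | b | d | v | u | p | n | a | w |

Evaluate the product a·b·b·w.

a

a·b = p
p·b = d
d·w = a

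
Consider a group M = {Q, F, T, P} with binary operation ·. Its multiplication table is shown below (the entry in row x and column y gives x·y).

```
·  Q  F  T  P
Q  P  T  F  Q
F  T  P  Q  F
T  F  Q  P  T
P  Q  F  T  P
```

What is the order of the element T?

2

The identity element is P (its row matches the header).
T^1 = T
T^2 = T·T = P
The first power of T equal to the identity is T^2, so ord(T) = 2.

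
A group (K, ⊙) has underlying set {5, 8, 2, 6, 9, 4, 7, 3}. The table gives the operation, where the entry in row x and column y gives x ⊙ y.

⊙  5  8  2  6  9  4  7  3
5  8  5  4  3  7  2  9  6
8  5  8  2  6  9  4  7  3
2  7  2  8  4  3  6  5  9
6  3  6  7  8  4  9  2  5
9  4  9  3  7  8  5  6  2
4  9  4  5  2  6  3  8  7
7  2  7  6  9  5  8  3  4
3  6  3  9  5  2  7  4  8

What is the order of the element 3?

2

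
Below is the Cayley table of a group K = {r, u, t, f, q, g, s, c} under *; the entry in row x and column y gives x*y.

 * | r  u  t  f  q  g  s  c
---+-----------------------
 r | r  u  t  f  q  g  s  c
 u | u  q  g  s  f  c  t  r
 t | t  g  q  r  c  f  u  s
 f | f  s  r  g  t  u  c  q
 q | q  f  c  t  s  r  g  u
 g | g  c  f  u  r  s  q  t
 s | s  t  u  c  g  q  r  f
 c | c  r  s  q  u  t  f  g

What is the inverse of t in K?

First locate the identity: row r matches the header, so r is the identity.
Scan row t for r: t*f = r. Hence t^(-1) = f.

f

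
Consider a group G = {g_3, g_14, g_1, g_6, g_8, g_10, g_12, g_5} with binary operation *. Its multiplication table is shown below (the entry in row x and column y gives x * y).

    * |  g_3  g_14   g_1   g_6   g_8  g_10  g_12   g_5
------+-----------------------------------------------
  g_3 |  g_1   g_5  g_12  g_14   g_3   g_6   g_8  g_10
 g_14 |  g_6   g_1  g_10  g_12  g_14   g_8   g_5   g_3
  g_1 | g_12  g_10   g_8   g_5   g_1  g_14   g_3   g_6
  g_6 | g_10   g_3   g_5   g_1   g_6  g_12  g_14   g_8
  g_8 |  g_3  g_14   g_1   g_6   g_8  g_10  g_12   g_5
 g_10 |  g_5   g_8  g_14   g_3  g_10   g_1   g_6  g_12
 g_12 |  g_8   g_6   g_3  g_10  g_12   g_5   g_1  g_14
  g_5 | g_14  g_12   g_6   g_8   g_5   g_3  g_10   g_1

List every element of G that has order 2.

Identity is g_8. Compute the order of each non-identity element by repeated multiplication:
  g_3: g_3 → g_1 → g_12 → g_8  (order 4)
  g_14: g_14 → g_1 → g_10 → g_8  (order 4)
  g_1: g_1 → g_8  (order 2)
  g_6: g_6 → g_1 → g_5 → g_8  (order 4)
  g_10: g_10 → g_1 → g_14 → g_8  (order 4)
  g_12: g_12 → g_1 → g_3 → g_8  (order 4)
  g_5: g_5 → g_1 → g_6 → g_8  (order 4)
Elements of order 2: {g_1}.
(Structurally, G here is isomorphic to the quaternion group Q_8.)

{g_1}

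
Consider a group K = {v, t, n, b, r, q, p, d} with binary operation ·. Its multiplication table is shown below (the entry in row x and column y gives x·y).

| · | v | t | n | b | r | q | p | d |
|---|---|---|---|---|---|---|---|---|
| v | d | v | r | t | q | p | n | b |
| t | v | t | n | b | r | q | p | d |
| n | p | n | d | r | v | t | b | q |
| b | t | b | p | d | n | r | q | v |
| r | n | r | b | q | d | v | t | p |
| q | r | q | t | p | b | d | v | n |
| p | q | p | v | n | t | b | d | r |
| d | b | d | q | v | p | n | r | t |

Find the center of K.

{d, t}

An element z is central iff its row equals its column in the table.
For r: r·n = b ≠ v = n·r, so r ∉ Z.
Checking each element this way leaves Z(K) = {d, t}.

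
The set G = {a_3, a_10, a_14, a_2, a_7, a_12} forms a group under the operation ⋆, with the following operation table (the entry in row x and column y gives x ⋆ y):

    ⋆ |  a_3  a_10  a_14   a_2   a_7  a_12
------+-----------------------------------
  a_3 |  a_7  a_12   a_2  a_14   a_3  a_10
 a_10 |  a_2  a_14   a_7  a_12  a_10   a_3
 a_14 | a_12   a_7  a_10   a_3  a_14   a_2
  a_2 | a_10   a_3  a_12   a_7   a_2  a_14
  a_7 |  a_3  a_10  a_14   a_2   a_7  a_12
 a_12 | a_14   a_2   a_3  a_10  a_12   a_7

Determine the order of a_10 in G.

The identity element is a_7 (its row matches the header).
a_10^1 = a_10
a_10^2 = a_10 ⋆ a_10 = a_14
a_10^3 = a_14 ⋆ a_10 = a_7
The first power of a_10 equal to the identity is a_10^3, so ord(a_10) = 3.

3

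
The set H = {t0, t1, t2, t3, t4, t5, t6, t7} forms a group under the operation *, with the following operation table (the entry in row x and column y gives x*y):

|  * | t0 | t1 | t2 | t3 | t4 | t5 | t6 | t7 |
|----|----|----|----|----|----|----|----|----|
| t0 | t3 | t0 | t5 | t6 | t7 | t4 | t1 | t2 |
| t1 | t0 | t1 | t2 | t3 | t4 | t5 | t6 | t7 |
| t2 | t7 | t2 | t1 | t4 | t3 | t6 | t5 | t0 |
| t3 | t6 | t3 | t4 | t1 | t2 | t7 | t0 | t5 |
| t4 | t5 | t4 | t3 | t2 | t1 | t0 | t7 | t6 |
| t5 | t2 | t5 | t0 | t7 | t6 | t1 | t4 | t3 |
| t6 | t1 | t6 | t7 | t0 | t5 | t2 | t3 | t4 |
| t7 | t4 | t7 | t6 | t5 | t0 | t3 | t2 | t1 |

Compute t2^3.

t2^1 = t2
t2^2 = t2*t2 = t1
t2^3 = t1*t2 = t2

t2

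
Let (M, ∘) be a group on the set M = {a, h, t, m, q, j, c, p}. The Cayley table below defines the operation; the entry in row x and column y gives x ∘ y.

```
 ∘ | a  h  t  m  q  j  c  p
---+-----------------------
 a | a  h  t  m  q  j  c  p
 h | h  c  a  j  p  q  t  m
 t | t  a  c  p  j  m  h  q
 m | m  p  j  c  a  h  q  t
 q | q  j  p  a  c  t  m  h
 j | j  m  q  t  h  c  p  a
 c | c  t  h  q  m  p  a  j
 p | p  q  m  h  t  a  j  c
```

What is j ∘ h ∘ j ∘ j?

j ∘ h = m
m ∘ j = h
h ∘ j = q

q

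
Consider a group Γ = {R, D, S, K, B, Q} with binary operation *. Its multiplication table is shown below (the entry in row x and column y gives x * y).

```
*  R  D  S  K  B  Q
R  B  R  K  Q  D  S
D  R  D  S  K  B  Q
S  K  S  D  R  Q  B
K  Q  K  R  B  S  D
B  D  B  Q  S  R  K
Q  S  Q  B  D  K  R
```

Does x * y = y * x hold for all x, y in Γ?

Check whether the table is symmetric across its main diagonal.
Every entry (row x, col y) equals the entry (row y, col x), so Γ is abelian.

Yes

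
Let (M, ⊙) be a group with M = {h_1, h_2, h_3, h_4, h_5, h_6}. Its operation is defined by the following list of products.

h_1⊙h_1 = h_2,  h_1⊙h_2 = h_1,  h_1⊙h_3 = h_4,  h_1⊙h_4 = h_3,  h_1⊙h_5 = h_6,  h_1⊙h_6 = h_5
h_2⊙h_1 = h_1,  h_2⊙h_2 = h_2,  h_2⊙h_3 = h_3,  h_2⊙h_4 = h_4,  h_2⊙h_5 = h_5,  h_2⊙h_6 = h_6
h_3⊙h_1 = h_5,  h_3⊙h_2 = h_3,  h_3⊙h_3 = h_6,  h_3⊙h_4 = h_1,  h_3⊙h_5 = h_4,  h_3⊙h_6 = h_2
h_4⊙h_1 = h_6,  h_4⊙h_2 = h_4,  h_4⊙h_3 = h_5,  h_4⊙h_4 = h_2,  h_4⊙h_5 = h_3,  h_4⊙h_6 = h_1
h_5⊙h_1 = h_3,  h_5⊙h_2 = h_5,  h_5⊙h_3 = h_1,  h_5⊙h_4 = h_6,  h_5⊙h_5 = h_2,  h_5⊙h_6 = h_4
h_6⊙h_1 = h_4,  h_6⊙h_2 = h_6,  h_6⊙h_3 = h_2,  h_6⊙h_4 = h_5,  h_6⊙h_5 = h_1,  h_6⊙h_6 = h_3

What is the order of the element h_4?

2

The identity element is h_2 (its row matches the header).
h_4^1 = h_4
h_4^2 = h_4 ⊙ h_4 = h_2
The first power of h_4 equal to the identity is h_4^2, so ord(h_4) = 2.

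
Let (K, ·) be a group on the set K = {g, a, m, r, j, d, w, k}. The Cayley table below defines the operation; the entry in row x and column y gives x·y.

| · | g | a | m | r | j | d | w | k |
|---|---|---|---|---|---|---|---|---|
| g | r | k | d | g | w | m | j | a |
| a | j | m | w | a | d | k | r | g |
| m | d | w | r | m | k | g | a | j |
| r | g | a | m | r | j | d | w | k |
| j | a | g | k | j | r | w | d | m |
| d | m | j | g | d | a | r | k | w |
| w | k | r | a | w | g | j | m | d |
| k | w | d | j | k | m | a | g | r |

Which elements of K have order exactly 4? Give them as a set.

Identity is r. Compute the order of each non-identity element by repeated multiplication:
  g: g → r  (order 2)
  a: a → m → w → r  (order 4)
  m: m → r  (order 2)
  j: j → r  (order 2)
  d: d → r  (order 2)
  w: w → m → a → r  (order 4)
  k: k → r  (order 2)
Elements of order 4: {a, w}.

{a, w}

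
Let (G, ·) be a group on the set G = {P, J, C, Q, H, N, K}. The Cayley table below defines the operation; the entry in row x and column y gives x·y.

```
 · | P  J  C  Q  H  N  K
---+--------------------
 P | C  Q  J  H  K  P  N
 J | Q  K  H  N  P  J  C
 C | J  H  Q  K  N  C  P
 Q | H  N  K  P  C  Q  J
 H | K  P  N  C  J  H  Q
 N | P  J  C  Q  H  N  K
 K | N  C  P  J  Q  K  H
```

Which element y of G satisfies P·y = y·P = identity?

First locate the identity: row N matches the header, so N is the identity.
Scan row P for N: P·K = N. Hence P^(-1) = K.

K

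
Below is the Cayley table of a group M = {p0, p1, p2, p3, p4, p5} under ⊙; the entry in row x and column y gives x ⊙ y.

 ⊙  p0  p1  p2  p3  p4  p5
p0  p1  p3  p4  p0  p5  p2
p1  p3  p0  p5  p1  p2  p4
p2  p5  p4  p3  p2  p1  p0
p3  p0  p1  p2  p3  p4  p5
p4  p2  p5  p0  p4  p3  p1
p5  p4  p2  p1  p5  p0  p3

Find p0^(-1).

p1

First locate the identity: row p3 matches the header, so p3 is the identity.
Scan row p0 for p3: p0 ⊙ p1 = p3. Hence p0^(-1) = p1.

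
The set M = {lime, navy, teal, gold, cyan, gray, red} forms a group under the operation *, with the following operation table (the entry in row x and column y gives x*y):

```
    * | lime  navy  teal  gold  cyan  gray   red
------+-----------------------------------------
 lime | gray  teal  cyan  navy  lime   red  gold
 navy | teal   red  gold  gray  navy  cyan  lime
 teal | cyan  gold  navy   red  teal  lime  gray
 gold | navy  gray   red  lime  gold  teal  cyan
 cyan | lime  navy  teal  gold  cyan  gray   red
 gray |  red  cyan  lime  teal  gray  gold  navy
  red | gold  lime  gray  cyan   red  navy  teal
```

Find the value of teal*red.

gray

Read row teal, column red: teal*red = gray.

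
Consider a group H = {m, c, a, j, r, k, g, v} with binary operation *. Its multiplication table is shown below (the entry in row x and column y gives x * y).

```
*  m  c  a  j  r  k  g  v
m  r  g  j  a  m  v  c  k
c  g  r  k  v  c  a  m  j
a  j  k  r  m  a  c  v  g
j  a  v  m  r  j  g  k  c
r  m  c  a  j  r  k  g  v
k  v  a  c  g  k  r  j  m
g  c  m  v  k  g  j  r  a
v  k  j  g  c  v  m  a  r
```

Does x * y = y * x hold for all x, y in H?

Yes

Check whether the table is symmetric across its main diagonal.
Every entry (row x, col y) equals the entry (row y, col x), so H is abelian.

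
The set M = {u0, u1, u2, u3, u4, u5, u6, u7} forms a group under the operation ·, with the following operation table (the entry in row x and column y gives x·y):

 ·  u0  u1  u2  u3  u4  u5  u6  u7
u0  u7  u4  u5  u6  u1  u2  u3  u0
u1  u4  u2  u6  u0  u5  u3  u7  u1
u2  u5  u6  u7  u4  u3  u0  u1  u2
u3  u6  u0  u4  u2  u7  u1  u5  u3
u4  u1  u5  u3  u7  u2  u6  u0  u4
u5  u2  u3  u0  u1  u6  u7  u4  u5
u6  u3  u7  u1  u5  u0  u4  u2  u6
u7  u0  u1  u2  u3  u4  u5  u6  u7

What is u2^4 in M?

u7

u2^1 = u2
u2^2 = u2·u2 = u7
u2^3 = u7·u2 = u2
u2^4 = u2·u2 = u7
(Structurally, M here is isomorphic to Z_2 x Z_4.)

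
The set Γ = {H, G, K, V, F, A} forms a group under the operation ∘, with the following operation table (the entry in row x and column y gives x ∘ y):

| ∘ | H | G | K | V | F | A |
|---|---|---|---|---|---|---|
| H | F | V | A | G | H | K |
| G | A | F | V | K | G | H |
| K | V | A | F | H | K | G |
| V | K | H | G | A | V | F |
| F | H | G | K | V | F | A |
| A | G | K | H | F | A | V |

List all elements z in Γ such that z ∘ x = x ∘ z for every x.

{F}

An element z is central iff its row equals its column in the table.
For A: A ∘ K = H ≠ G = K ∘ A, so A ∉ Z.
Checking each element this way leaves Z(Γ) = {F}.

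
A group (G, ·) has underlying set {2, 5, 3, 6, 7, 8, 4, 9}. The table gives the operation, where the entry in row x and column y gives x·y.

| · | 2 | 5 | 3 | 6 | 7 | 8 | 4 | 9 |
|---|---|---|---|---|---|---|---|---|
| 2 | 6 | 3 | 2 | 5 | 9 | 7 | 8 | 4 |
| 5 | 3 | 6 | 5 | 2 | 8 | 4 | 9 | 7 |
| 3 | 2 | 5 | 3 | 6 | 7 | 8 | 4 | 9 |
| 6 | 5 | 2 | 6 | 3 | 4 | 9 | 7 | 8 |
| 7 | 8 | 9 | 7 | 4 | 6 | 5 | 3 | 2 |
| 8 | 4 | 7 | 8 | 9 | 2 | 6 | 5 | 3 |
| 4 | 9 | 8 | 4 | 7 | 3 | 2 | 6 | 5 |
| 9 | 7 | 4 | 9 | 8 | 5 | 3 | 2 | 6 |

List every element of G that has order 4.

Identity is 3. Compute the order of each non-identity element by repeated multiplication:
  2: 2 → 6 → 5 → 3  (order 4)
  5: 5 → 6 → 2 → 3  (order 4)
  6: 6 → 3  (order 2)
  7: 7 → 6 → 4 → 3  (order 4)
  8: 8 → 6 → 9 → 3  (order 4)
  4: 4 → 6 → 7 → 3  (order 4)
  9: 9 → 6 → 8 → 3  (order 4)
Elements of order 4: {2, 4, 5, 7, 8, 9}.
(Structurally, G here is isomorphic to the quaternion group Q_8.)

{2, 4, 5, 7, 8, 9}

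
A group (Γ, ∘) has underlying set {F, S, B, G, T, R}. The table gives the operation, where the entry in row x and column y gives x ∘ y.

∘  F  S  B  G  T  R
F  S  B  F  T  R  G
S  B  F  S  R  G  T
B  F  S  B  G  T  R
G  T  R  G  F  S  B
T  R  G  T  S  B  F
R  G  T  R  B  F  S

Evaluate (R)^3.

T

R^1 = R
R^2 = R ∘ R = S
R^3 = S ∘ R = T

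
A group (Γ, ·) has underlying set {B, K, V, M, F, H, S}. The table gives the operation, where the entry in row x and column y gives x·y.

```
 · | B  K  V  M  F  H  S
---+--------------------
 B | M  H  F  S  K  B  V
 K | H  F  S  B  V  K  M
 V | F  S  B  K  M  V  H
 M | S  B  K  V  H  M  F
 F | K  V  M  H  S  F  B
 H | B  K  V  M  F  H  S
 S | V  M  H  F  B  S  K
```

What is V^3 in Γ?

V^1 = V
V^2 = V·V = B
V^3 = B·V = F

F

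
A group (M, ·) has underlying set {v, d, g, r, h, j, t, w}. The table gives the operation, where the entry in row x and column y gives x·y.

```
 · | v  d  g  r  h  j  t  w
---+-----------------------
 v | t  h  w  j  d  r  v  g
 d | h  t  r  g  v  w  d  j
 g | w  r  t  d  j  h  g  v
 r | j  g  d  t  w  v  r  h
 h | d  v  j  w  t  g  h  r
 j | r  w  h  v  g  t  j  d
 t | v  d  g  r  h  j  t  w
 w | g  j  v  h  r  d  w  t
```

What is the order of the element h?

2

The identity element is t (its row matches the header).
h^1 = h
h^2 = h·h = t
The first power of h equal to the identity is h^2, so ord(h) = 2.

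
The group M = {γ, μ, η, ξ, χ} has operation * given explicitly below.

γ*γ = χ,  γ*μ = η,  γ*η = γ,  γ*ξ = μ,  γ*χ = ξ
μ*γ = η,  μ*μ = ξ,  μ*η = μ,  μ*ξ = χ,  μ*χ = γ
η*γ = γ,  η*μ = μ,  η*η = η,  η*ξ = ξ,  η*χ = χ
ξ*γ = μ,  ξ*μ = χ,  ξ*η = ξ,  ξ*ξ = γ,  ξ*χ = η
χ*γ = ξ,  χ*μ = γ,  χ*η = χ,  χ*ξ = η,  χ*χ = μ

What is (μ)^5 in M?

η

μ^1 = μ
μ^2 = μ * μ = ξ
μ^3 = ξ * μ = χ
μ^4 = χ * μ = γ
μ^5 = γ * μ = η
(Structurally, M here is isomorphic to the cyclic group Z_5.)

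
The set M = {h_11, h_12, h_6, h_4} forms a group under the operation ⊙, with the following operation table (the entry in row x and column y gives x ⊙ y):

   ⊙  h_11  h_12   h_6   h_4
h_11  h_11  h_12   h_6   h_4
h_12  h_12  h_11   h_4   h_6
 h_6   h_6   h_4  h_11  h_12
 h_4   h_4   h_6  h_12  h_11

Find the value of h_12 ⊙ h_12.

h_11

Read row h_12, column h_12: h_12 ⊙ h_12 = h_11.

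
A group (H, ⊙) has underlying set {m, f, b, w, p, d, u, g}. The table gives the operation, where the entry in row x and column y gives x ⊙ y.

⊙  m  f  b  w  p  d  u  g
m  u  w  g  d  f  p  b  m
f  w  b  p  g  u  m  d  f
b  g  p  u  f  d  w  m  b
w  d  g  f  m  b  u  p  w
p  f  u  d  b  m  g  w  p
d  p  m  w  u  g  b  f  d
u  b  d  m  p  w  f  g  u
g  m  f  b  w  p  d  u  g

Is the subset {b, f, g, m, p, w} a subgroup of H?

No

f ⊙ p = u, which is not in {b, f, g, m, p, w}.
The subset is not closed under ⊙, so it is not a subgroup.
(Structurally, H here is isomorphic to the cyclic group Z_8.)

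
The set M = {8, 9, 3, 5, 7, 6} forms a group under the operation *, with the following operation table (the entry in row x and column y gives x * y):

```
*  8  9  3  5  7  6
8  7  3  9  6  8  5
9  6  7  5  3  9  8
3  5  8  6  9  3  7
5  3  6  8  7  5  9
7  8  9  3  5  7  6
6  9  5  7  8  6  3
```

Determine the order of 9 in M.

2

The identity element is 7 (its row matches the header).
9^1 = 9
9^2 = 9 * 9 = 7
The first power of 9 equal to the identity is 9^2, so ord(9) = 2.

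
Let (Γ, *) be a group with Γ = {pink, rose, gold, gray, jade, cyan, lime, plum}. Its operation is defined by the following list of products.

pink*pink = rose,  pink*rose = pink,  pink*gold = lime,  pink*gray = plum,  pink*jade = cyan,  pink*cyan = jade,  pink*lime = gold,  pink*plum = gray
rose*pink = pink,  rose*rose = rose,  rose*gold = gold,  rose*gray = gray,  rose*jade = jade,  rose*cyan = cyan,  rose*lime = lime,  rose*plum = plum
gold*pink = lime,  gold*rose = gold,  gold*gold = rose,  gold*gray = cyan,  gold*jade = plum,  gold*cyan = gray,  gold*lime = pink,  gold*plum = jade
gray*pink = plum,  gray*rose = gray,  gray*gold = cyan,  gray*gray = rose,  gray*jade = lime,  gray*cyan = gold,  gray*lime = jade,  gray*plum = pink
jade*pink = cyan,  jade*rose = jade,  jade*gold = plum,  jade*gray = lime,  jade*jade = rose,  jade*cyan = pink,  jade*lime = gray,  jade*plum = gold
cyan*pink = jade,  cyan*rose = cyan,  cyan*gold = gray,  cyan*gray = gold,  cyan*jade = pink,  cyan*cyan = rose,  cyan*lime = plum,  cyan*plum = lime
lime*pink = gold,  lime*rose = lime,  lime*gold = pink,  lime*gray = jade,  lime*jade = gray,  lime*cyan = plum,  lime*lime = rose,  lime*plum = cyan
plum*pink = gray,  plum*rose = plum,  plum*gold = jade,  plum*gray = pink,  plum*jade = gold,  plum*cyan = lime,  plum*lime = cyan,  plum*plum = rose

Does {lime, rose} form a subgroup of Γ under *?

Yes

{lime, rose} contains the identity rose.
Checking products: every product of two elements of {lime, rose} (read from the table) lies in {lime, rose}, so the set is closed.
In a finite group, a nonempty closed subset is a subgroup. So {lime, rose} ≤ Γ.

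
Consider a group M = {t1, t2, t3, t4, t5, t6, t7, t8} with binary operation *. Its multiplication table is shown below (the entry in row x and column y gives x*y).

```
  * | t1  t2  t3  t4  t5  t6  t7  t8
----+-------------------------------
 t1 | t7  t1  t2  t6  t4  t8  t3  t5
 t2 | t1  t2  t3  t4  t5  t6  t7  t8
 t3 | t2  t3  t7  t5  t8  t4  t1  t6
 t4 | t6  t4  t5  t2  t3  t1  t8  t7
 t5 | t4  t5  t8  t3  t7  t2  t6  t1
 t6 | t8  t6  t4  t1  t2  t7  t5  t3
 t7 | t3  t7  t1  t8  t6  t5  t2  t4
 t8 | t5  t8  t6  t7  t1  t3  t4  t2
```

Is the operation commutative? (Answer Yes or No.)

Check whether the table is symmetric across its main diagonal.
Every entry (row x, col y) equals the entry (row y, col x), so M is abelian.

Yes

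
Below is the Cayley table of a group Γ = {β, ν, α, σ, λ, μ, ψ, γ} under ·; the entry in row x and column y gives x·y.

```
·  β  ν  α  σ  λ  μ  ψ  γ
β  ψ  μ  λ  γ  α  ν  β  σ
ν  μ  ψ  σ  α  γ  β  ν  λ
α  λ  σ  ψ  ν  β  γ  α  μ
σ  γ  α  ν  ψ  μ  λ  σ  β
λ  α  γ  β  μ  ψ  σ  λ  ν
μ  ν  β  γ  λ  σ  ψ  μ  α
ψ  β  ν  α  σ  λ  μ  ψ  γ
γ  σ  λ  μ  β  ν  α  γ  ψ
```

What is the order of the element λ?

The identity element is ψ (its row matches the header).
λ^1 = λ
λ^2 = λ·λ = ψ
The first power of λ equal to the identity is λ^2, so ord(λ) = 2.

2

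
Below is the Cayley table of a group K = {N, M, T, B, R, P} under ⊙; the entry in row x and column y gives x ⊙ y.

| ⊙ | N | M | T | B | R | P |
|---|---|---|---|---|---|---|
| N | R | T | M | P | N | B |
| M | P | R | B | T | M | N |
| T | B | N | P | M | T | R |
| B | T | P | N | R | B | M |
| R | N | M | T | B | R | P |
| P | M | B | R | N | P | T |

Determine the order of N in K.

2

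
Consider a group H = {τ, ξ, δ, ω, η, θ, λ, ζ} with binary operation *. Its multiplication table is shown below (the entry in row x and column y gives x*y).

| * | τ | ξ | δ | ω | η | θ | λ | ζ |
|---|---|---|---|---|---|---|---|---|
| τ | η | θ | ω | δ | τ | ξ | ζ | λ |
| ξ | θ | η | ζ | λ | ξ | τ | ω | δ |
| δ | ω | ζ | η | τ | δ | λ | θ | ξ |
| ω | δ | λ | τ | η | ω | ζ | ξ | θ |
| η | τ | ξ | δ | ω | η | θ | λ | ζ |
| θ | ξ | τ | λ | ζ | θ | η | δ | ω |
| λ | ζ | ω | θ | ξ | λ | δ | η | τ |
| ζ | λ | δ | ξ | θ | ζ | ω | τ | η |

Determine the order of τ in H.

2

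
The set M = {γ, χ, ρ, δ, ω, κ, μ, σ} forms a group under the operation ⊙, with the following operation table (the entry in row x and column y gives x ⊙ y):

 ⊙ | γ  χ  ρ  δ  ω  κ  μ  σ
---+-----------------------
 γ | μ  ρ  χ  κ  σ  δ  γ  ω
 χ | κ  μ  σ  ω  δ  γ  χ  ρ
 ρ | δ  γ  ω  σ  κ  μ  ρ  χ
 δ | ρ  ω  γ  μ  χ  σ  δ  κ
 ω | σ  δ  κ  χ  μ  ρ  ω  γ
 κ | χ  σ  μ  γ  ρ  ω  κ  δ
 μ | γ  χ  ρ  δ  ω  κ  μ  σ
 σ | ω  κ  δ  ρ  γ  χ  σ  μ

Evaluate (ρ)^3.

ρ^1 = ρ
ρ^2 = ρ ⊙ ρ = ω
ρ^3 = ω ⊙ ρ = κ
(Structurally, M here is isomorphic to the dihedral group D_4.)

κ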